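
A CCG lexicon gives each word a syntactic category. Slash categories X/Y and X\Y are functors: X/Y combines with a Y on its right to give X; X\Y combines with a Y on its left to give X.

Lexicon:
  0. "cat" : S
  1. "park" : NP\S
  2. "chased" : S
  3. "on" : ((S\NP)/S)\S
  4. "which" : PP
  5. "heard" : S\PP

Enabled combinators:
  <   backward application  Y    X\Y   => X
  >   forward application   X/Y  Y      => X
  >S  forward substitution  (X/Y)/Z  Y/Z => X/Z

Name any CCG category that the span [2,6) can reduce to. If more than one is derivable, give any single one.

[0,6] S   <
  [0,2] NP   <
    [0,1] "cat" : S
    [1,2] "park" : NP\S
  [2,6] S\NP   >
    [2,4] (S\NP)/S   <
      [2,3] "chased" : S
      [3,4] "on" : ((S\NP)/S)\S
    [4,6] S   <
      [4,5] "which" : PP
      [5,6] "heard" : S\PP

S\NP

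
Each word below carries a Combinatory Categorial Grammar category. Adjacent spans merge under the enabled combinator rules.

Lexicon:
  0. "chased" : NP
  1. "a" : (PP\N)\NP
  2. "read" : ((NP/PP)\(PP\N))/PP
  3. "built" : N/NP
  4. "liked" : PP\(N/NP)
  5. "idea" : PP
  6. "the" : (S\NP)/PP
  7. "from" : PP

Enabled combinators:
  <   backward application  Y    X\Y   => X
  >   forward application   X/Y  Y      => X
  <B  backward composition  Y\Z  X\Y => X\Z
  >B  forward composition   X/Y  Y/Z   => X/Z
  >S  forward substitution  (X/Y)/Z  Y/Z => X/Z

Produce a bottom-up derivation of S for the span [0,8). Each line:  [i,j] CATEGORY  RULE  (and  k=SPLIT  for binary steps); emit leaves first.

[0,1] NP  lex  "chased"
[1,2] (PP\N)\NP  lex  "a"
[0,2] PP\N  <  k=1
[2,3] ((NP/PP)\(PP\N))/PP  lex  "read"
[3,4] N/NP  lex  "built"
[4,5] PP\(N/NP)  lex  "liked"
[3,5] PP  <  k=4
[2,5] (NP/PP)\(PP\N)  >  k=3
[0,5] NP/PP  <  k=2
[5,6] PP  lex  "idea"
[0,6] NP  >  k=5
[6,7] (S\NP)/PP  lex  "the"
[7,8] PP  lex  "from"
[6,8] S\NP  >  k=7
[0,8] S  <  k=6

[0,8] S   <
  [0,6] NP   >
    [0,5] NP/PP   <
      [0,2] PP\N   <
        [0,1] "chased" : NP
        [1,2] "a" : (PP\N)\NP
      [2,5] (NP/PP)\(PP\N)   >
        [2,3] "read" : ((NP/PP)\(PP\N))/PP
        [3,5] PP   <
          [3,4] "built" : N/NP
          [4,5] "liked" : PP\(N/NP)
    [5,6] "idea" : PP
  [6,8] S\NP   >
    [6,7] "the" : (S\NP)/PP
    [7,8] "from" : PP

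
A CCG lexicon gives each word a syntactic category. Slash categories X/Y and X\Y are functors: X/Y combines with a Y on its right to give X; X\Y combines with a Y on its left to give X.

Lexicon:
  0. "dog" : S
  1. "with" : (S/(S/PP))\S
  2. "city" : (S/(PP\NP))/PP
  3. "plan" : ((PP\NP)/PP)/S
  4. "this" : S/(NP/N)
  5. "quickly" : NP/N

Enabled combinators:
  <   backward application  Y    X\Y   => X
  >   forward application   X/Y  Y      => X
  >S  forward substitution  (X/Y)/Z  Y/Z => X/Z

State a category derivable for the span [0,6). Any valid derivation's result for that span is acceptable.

[0,6] S   >
  [0,2] S/(S/PP)   <
    [0,1] "dog" : S
    [1,2] "with" : (S/(S/PP))\S
  [2,6] S/PP   >S
    [2,3] "city" : (S/(PP\NP))/PP
    [3,6] (PP\NP)/PP   >
      [3,4] "plan" : ((PP\NP)/PP)/S
      [4,6] S   >
        [4,5] "this" : S/(NP/N)
        [5,6] "quickly" : NP/N

S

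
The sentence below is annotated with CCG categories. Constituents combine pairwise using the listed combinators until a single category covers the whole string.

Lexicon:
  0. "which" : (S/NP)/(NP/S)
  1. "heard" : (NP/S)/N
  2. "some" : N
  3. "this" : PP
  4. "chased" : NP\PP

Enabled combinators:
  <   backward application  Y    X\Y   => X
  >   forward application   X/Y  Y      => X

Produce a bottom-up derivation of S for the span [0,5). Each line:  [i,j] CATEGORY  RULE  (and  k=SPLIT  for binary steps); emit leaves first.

[0,1] (S/NP)/(NP/S)  lex  "which"
[1,2] (NP/S)/N  lex  "heard"
[2,3] N  lex  "some"
[1,3] NP/S  >  k=2
[0,3] S/NP  >  k=1
[3,4] PP  lex  "this"
[4,5] NP\PP  lex  "chased"
[3,5] NP  <  k=4
[0,5] S  >  k=3

[0,5] S   >
  [0,3] S/NP   >
    [0,1] "which" : (S/NP)/(NP/S)
    [1,3] NP/S   >
      [1,2] "heard" : (NP/S)/N
      [2,3] "some" : N
  [3,5] NP   <
    [3,4] "this" : PP
    [4,5] "chased" : NP\PP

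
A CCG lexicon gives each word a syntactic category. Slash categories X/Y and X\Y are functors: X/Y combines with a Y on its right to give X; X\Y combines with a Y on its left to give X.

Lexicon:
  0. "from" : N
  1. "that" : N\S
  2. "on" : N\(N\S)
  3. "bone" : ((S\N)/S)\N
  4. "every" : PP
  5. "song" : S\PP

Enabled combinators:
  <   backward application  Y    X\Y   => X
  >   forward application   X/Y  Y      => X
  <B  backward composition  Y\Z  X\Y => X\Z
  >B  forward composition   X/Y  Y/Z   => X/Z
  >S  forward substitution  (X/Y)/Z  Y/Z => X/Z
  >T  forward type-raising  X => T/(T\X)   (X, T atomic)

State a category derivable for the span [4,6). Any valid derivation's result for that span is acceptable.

S

[0,6] S   <
  [0,1] "from" : N
  [1,6] S\N   >
    [1,4] (S\N)/S   <
      [1,3] N   <
        [1,2] "that" : N\S
        [2,3] "on" : N\(N\S)
      [3,4] "bone" : ((S\N)/S)\N
    [4,6] S   >
      [4,5] S/(S\PP)   >T
        [4,5] "every" : PP
      [5,6] "song" : S\PP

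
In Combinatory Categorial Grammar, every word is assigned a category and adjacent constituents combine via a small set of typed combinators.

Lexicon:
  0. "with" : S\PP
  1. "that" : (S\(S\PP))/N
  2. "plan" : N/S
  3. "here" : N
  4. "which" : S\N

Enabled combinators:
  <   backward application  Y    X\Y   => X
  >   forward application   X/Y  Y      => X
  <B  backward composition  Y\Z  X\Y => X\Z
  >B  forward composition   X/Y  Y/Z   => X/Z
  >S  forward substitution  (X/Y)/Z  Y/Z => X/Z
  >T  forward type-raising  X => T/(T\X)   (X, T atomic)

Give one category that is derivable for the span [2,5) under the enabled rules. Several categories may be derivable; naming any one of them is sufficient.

[0,5] S   <
  [0,1] "with" : S\PP
  [1,5] S\(S\PP)   >
    [1,2] "that" : (S\(S\PP))/N
    [2,5] N   >
      [2,3] "plan" : N/S
      [3,5] S   <
        [3,4] "here" : N
        [4,5] "which" : S\N

N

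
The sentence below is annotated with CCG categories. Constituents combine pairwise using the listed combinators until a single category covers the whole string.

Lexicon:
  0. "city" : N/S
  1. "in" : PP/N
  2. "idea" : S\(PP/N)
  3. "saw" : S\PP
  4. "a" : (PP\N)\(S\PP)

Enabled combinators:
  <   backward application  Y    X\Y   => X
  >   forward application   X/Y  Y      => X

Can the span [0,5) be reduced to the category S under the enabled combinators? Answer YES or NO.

NO

N/S PP/N S\(PP/N) S\PP (PP\N)\(S\PP)
CKY chart[0,5] = {PP}; S ∉ chart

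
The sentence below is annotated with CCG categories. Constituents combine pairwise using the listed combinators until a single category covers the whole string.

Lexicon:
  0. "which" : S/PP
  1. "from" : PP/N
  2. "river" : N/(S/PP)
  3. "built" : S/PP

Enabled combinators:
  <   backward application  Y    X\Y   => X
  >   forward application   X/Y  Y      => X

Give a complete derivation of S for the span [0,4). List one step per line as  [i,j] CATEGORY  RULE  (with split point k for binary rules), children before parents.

[0,4] S   >
  [0,1] "which" : S/PP
  [1,4] PP   >
    [1,2] "from" : PP/N
    [2,4] N   >
      [2,3] "river" : N/(S/PP)
      [3,4] "built" : S/PP

[0,1] S/PP  lex  "which"
[1,2] PP/N  lex  "from"
[2,3] N/(S/PP)  lex  "river"
[3,4] S/PP  lex  "built"
[2,4] N  >  k=3
[1,4] PP  >  k=2
[0,4] S  >  k=1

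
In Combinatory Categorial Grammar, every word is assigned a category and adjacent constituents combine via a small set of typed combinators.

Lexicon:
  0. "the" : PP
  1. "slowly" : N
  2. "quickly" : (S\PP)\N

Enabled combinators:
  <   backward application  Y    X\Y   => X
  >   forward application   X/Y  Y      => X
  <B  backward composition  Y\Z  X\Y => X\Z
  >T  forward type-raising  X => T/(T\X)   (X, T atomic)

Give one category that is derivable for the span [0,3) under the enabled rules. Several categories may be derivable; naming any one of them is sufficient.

S

[0,3] S   <
  [0,1] "the" : PP
  [1,3] S\PP   <
    [1,2] "slowly" : N
    [2,3] "quickly" : (S\PP)\N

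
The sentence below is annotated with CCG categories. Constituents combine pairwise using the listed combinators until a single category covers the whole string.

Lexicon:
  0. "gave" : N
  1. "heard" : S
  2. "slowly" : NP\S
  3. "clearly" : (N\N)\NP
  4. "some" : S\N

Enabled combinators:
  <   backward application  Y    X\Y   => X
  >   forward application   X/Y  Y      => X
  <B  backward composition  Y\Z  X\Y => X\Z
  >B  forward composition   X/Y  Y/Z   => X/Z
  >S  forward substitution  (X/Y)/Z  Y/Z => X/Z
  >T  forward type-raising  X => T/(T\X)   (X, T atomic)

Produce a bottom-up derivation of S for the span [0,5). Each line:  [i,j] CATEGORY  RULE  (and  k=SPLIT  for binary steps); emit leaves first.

[0,1] N  lex  "gave"
[1,2] S  lex  "heard"
[1,2] NP/(NP\S)  >T
[2,3] NP\S  lex  "slowly"
[1,3] NP  >  k=2
[3,4] (N\N)\NP  lex  "clearly"
[1,4] N\N  <  k=3
[4,5] S\N  lex  "some"
[1,5] S\N  <B  k=4
[0,5] S  <  k=1

[0,5] S   <
  [0,1] "gave" : N
  [1,5] S\N   <B
    [1,4] N\N   <
      [1,3] NP   >
        [1,2] NP/(NP\S)   >T
          [1,2] "heard" : S
        [2,3] "slowly" : NP\S
      [3,4] "clearly" : (N\N)\NP
    [4,5] "some" : S\N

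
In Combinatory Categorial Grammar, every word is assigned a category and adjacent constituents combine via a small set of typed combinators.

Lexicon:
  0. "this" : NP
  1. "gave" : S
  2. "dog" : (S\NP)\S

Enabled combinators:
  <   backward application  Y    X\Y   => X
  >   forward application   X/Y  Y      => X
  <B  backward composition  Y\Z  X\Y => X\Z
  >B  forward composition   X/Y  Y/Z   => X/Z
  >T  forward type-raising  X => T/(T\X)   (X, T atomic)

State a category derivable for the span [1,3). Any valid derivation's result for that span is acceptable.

[0,3] S   <
  [0,1] "this" : NP
  [1,3] S\NP   <
    [1,2] "gave" : S
    [2,3] "dog" : (S\NP)\S

S\NP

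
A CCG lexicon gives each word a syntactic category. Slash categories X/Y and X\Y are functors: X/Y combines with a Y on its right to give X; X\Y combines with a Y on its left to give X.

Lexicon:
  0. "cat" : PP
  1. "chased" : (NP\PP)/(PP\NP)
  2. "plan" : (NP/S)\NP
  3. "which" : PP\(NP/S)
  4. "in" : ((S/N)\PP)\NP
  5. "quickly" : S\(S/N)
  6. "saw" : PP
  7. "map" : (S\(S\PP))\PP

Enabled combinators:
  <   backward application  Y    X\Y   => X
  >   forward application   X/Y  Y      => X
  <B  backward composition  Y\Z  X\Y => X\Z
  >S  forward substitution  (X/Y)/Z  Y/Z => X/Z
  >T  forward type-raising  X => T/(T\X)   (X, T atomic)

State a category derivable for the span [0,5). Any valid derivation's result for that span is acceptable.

[0,8] S   <
  [0,6] S\PP   <B
    [0,5] (S/N)\PP   <
      [0,4] NP   <
        [0,1] "cat" : PP
        [1,4] NP\PP   >
          [1,2] "chased" : (NP\PP)/(PP\NP)
          [2,4] PP\NP   <B
            [2,3] "plan" : (NP/S)\NP
            [3,4] "which" : PP\(NP/S)
      [4,5] "in" : ((S/N)\PP)\NP
    [5,6] "quickly" : S\(S/N)
  [6,8] S\(S\PP)   <
    [6,7] "saw" : PP
    [7,8] "map" : (S\(S\PP))\PP

(S/N)\PP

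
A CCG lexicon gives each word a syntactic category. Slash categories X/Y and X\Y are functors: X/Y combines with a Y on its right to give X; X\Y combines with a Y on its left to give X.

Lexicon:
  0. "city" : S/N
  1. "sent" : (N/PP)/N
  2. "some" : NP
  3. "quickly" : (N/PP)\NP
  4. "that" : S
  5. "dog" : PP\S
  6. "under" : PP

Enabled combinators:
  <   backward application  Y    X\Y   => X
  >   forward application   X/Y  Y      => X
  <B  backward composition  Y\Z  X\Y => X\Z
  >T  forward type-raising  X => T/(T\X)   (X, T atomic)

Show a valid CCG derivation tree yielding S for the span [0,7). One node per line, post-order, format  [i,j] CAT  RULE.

[0,1] S/N  lex  "city"
[1,2] (N/PP)/N  lex  "sent"
[2,3] NP  lex  "some"
[3,4] (N/PP)\NP  lex  "quickly"
[2,4] N/PP  <  k=3
[4,5] S  lex  "that"
[4,5] PP/(PP\S)  >T
[5,6] PP\S  lex  "dog"
[4,6] PP  >  k=5
[2,6] N  >  k=4
[1,6] N/PP  >  k=2
[6,7] PP  lex  "under"
[1,7] N  >  k=6
[0,7] S  >  k=1

[0,7] S   >
  [0,1] "city" : S/N
  [1,7] N   >
    [1,6] N/PP   >
      [1,2] "sent" : (N/PP)/N
      [2,6] N   >
        [2,4] N/PP   <
          [2,3] "some" : NP
          [3,4] "quickly" : (N/PP)\NP
        [4,6] PP   >
          [4,5] PP/(PP\S)   >T
            [4,5] "that" : S
          [5,6] "dog" : PP\S
    [6,7] "under" : PP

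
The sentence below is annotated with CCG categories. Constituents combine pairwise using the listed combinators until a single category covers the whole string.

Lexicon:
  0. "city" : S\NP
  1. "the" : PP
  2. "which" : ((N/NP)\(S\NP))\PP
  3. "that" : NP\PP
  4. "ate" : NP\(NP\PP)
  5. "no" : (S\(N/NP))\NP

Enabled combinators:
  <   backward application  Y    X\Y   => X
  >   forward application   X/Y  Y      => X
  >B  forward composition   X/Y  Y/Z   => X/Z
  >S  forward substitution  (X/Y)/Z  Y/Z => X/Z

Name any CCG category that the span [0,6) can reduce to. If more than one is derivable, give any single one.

S

[0,6] S   <
  [0,3] N/NP   <
    [0,1] "city" : S\NP
    [1,3] (N/NP)\(S\NP)   <
      [1,2] "the" : PP
      [2,3] "which" : ((N/NP)\(S\NP))\PP
  [3,6] S\(N/NP)   <
    [3,5] NP   <
      [3,4] "that" : NP\PP
      [4,5] "ate" : NP\(NP\PP)
    [5,6] "no" : (S\(N/NP))\NP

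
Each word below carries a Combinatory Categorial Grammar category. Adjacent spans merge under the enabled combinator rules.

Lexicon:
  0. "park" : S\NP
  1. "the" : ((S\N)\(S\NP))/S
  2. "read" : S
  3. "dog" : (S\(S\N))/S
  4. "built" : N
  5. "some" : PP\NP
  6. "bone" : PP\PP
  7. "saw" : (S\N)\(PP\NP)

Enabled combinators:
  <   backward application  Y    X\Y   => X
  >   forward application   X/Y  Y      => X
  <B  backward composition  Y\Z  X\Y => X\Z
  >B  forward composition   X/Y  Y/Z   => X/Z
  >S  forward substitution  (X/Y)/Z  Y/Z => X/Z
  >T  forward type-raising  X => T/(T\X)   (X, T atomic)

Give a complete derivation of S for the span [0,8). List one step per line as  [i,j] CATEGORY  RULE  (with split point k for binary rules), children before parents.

[0,1] S\NP  lex  "park"
[1,2] ((S\N)\(S\NP))/S  lex  "the"
[2,3] S  lex  "read"
[1,3] (S\N)\(S\NP)  >  k=2
[0,3] S\N  <  k=1
[3,4] (S\(S\N))/S  lex  "dog"
[4,5] N  lex  "built"
[5,6] PP\NP  lex  "some"
[6,7] PP\PP  lex  "bone"
[5,7] PP\NP  <B  k=6
[7,8] (S\N)\(PP\NP)  lex  "saw"
[5,8] S\N  <  k=7
[4,8] S  <  k=5
[3,8] S\(S\N)  >  k=4
[0,8] S  <  k=3

[0,8] S   <
  [0,3] S\N   <
    [0,1] "park" : S\NP
    [1,3] (S\N)\(S\NP)   >
      [1,2] "the" : ((S\N)\(S\NP))/S
      [2,3] "read" : S
  [3,8] S\(S\N)   >
    [3,4] "dog" : (S\(S\N))/S
    [4,8] S   <
      [4,5] "built" : N
      [5,8] S\N   <
        [5,7] PP\NP   <B
          [5,6] "some" : PP\NP
          [6,7] "bone" : PP\PP
        [7,8] "saw" : (S\N)\(PP\NP)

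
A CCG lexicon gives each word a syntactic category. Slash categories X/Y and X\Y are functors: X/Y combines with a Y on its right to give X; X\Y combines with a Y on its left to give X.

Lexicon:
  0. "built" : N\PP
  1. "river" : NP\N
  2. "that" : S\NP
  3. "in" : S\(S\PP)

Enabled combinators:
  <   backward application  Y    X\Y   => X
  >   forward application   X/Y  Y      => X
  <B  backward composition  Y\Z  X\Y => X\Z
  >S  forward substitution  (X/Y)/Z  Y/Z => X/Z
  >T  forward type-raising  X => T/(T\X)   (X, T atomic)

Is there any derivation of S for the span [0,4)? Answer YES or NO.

[0,4] S   <
  [0,3] S\PP   <B
    [0,1] "built" : N\PP
    [1,3] S\N   <B
      [1,2] "river" : NP\N
      [2,3] "that" : S\NP
  [3,4] "in" : S\(S\PP)

YES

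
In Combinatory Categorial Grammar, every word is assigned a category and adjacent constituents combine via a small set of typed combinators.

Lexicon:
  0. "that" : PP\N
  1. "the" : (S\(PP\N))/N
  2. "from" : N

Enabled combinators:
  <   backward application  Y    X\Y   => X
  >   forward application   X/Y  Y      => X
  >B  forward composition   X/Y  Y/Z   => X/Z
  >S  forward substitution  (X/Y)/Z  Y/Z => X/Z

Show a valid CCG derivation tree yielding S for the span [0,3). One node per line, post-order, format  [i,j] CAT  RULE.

[0,1] PP\N  lex  "that"
[1,2] (S\(PP\N))/N  lex  "the"
[2,3] N  lex  "from"
[1,3] S\(PP\N)  >  k=2
[0,3] S  <  k=1

[0,3] S   <
  [0,1] "that" : PP\N
  [1,3] S\(PP\N)   >
    [1,2] "the" : (S\(PP\N))/N
    [2,3] "from" : N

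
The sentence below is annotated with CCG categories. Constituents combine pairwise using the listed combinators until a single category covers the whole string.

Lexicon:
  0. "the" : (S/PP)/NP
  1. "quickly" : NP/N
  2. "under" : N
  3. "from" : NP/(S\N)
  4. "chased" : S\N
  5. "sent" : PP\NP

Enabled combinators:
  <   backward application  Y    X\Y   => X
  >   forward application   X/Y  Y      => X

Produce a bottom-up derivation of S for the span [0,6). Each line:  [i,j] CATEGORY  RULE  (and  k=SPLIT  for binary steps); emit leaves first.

[0,6] S   >
  [0,3] S/PP   >
    [0,1] "the" : (S/PP)/NP
    [1,3] NP   >
      [1,2] "quickly" : NP/N
      [2,3] "under" : N
  [3,6] PP   <
    [3,5] NP   >
      [3,4] "from" : NP/(S\N)
      [4,5] "chased" : S\N
    [5,6] "sent" : PP\NP

[0,1] (S/PP)/NP  lex  "the"
[1,2] NP/N  lex  "quickly"
[2,3] N  lex  "under"
[1,3] NP  >  k=2
[0,3] S/PP  >  k=1
[3,4] NP/(S\N)  lex  "from"
[4,5] S\N  lex  "chased"
[3,5] NP  >  k=4
[5,6] PP\NP  lex  "sent"
[3,6] PP  <  k=5
[0,6] S  >  k=3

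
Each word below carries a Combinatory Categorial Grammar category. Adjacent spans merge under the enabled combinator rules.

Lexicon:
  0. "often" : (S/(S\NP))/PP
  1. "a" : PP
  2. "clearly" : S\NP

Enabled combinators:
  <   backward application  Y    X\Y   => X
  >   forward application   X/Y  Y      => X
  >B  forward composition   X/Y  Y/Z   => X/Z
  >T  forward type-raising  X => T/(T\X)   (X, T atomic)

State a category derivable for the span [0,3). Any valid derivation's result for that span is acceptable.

S

[0,3] S   >
  [0,2] S/(S\NP)   >
    [0,1] "often" : (S/(S\NP))/PP
    [1,2] "a" : PP
  [2,3] "clearly" : S\NP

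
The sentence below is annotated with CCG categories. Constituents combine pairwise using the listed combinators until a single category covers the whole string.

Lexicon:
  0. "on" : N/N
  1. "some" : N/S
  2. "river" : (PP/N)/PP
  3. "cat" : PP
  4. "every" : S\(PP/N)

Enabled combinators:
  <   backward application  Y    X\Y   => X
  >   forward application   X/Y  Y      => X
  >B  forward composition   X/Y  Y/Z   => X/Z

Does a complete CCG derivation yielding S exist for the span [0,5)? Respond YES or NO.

N/N N/S (PP/N)/PP PP S\(PP/N)
CKY chart[0,5] = {N}; S ∉ chart

NO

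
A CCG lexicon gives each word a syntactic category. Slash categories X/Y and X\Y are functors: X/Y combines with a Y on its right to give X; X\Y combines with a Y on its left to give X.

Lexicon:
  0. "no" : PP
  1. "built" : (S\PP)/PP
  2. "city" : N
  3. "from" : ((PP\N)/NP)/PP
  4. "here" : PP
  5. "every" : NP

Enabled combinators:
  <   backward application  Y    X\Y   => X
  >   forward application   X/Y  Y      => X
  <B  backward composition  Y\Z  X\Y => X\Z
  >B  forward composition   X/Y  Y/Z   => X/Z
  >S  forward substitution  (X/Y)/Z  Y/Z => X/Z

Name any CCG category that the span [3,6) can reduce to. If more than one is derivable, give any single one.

PP\N

[0,6] S   <
  [0,1] "no" : PP
  [1,6] S\PP   >
    [1,2] "built" : (S\PP)/PP
    [2,6] PP   <
      [2,3] "city" : N
      [3,6] PP\N   >
        [3,5] (PP\N)/NP   >
          [3,4] "from" : ((PP\N)/NP)/PP
          [4,5] "here" : PP
        [5,6] "every" : NP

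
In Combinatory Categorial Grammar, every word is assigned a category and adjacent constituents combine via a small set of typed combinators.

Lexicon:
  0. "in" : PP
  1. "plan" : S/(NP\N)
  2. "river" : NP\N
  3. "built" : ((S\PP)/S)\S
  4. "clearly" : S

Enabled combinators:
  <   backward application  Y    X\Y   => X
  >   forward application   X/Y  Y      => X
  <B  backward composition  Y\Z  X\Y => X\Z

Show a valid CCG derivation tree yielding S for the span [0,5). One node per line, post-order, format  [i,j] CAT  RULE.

[0,5] S   <
  [0,1] "in" : PP
  [1,5] S\PP   >
    [1,4] (S\PP)/S   <
      [1,3] S   >
        [1,2] "plan" : S/(NP\N)
        [2,3] "river" : NP\N
      [3,4] "built" : ((S\PP)/S)\S
    [4,5] "clearly" : S

[0,1] PP  lex  "in"
[1,2] S/(NP\N)  lex  "plan"
[2,3] NP\N  lex  "river"
[1,3] S  >  k=2
[3,4] ((S\PP)/S)\S  lex  "built"
[1,4] (S\PP)/S  <  k=3
[4,5] S  lex  "clearly"
[1,5] S\PP  >  k=4
[0,5] S  <  k=1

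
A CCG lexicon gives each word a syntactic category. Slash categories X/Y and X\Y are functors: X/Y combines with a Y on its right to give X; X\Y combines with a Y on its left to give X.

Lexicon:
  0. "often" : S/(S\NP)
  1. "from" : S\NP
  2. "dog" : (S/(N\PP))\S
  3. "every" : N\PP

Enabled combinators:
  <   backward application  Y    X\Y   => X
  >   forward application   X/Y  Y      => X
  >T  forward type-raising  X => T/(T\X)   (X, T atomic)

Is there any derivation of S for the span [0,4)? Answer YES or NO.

[0,4] S   >
  [0,3] S/(N\PP)   <
    [0,2] S   >
      [0,1] "often" : S/(S\NP)
      [1,2] "from" : S\NP
    [2,3] "dog" : (S/(N\PP))\S
  [3,4] "every" : N\PP

YES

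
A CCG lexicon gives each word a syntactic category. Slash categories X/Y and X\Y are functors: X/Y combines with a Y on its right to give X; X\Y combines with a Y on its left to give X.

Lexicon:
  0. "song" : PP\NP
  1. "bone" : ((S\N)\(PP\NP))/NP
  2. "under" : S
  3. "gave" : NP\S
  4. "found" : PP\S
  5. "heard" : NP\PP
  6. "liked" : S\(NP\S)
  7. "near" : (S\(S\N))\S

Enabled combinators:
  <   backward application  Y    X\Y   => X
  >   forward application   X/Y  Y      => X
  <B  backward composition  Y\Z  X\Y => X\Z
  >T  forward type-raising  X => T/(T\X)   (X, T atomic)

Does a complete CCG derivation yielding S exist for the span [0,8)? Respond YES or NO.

YES

[0,8] S   <
  [0,4] S\N   <
    [0,1] "song" : PP\NP
    [1,4] (S\N)\(PP\NP)   >
      [1,2] "bone" : ((S\N)\(PP\NP))/NP
      [2,4] NP   <
        [2,3] "under" : S
        [3,4] "gave" : NP\S
  [4,8] S\(S\N)   <
    [4,7] S   <
      [4,6] NP\S   <B
        [4,5] "found" : PP\S
        [5,6] "heard" : NP\PP
      [6,7] "liked" : S\(NP\S)
    [7,8] "near" : (S\(S\N))\S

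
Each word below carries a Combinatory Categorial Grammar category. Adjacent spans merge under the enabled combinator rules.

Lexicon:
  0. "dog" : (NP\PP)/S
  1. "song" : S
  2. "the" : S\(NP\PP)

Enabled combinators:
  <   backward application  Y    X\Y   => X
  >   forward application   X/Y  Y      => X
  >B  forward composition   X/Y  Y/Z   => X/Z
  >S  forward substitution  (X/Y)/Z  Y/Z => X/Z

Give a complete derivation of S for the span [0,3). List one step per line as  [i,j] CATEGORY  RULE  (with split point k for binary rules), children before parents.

[0,1] (NP\PP)/S  lex  "dog"
[1,2] S  lex  "song"
[0,2] NP\PP  >  k=1
[2,3] S\(NP\PP)  lex  "the"
[0,3] S  <  k=2

[0,3] S   <
  [0,2] NP\PP   >
    [0,1] "dog" : (NP\PP)/S
    [1,2] "song" : S
  [2,3] "the" : S\(NP\PP)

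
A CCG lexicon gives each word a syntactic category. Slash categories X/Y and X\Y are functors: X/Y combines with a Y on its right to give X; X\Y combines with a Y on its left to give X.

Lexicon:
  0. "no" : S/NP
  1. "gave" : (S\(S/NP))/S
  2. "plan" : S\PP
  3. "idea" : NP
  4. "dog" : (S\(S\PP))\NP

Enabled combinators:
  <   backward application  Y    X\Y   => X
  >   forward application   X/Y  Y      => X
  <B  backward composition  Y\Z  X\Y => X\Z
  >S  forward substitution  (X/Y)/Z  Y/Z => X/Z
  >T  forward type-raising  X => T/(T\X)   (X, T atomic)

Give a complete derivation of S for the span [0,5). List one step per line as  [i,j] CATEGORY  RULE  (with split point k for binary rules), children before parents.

[0,5] S   <
  [0,1] "no" : S/NP
  [1,5] S\(S/NP)   >
    [1,2] "gave" : (S\(S/NP))/S
    [2,5] S   <
      [2,3] "plan" : S\PP
      [3,5] S\(S\PP)   <
        [3,4] "idea" : NP
        [4,5] "dog" : (S\(S\PP))\NP

[0,1] S/NP  lex  "no"
[1,2] (S\(S/NP))/S  lex  "gave"
[2,3] S\PP  lex  "plan"
[3,4] NP  lex  "idea"
[4,5] (S\(S\PP))\NP  lex  "dog"
[3,5] S\(S\PP)  <  k=4
[2,5] S  <  k=3
[1,5] S\(S/NP)  >  k=2
[0,5] S  <  k=1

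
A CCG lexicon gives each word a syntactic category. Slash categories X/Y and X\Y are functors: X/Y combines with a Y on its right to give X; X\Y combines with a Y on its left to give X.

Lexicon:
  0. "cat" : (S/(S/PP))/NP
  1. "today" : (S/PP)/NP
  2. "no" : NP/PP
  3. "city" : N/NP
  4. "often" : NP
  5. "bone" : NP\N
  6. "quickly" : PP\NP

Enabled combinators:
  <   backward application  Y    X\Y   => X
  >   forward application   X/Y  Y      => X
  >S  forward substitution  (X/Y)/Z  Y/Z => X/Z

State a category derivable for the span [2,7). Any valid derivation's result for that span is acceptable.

NP

[0,7] S   >
  [0,2] S/NP   >S
    [0,1] "cat" : (S/(S/PP))/NP
    [1,2] "today" : (S/PP)/NP
  [2,7] NP   >
    [2,3] "no" : NP/PP
    [3,7] PP   <
      [3,6] NP   <
        [3,5] N   >
          [3,4] "city" : N/NP
          [4,5] "often" : NP
        [5,6] "bone" : NP\N
      [6,7] "quickly" : PP\NP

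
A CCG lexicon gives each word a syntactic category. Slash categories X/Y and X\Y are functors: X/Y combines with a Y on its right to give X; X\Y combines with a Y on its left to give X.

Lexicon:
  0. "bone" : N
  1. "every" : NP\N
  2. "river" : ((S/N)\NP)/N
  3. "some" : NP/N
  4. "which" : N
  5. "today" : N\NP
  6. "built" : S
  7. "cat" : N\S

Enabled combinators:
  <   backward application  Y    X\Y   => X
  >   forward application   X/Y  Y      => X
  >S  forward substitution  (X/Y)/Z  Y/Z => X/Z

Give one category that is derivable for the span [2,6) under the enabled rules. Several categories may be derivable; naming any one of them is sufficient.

[0,8] S   >
  [0,6] S/N   <
    [0,2] NP   <
      [0,1] "bone" : N
      [1,2] "every" : NP\N
    [2,6] (S/N)\NP   >
      [2,3] "river" : ((S/N)\NP)/N
      [3,6] N   <
        [3,5] NP   >
          [3,4] "some" : NP/N
          [4,5] "which" : N
        [5,6] "today" : N\NP
  [6,8] N   <
    [6,7] "built" : S
    [7,8] "cat" : N\S

(S/N)\NP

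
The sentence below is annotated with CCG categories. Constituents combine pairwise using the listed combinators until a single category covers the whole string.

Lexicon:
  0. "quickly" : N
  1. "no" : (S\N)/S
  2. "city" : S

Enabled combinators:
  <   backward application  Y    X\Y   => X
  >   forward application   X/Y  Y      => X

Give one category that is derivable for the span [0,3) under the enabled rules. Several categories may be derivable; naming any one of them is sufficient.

[0,3] S   <
  [0,1] "quickly" : N
  [1,3] S\N   >
    [1,2] "no" : (S\N)/S
    [2,3] "city" : S

S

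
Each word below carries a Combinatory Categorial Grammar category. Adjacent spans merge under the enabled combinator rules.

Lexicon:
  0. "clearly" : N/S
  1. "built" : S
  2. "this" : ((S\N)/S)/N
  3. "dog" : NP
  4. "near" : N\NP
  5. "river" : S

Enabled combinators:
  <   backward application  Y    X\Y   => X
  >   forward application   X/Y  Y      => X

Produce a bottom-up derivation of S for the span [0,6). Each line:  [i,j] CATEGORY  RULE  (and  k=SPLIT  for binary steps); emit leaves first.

[0,6] S   <
  [0,2] N   >
    [0,1] "clearly" : N/S
    [1,2] "built" : S
  [2,6] S\N   >
    [2,5] (S\N)/S   >
      [2,3] "this" : ((S\N)/S)/N
      [3,5] N   <
        [3,4] "dog" : NP
        [4,5] "near" : N\NP
    [5,6] "river" : S

[0,1] N/S  lex  "clearly"
[1,2] S  lex  "built"
[0,2] N  >  k=1
[2,3] ((S\N)/S)/N  lex  "this"
[3,4] NP  lex  "dog"
[4,5] N\NP  lex  "near"
[3,5] N  <  k=4
[2,5] (S\N)/S  >  k=3
[5,6] S  lex  "river"
[2,6] S\N  >  k=5
[0,6] S  <  k=2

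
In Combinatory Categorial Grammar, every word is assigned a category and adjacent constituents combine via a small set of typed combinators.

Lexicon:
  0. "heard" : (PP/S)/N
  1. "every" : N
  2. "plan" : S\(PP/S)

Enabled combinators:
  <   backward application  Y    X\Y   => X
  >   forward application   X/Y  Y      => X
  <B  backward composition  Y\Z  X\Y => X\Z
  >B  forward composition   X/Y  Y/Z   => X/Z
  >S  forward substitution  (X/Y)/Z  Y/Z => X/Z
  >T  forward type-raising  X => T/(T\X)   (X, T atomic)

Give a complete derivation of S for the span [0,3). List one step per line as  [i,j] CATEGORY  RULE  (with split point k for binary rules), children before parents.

[0,1] (PP/S)/N  lex  "heard"
[1,2] N  lex  "every"
[0,2] PP/S  >  k=1
[2,3] S\(PP/S)  lex  "plan"
[0,3] S  <  k=2

[0,3] S   <
  [0,2] PP/S   >
    [0,1] "heard" : (PP/S)/N
    [1,2] "every" : N
  [2,3] "plan" : S\(PP/S)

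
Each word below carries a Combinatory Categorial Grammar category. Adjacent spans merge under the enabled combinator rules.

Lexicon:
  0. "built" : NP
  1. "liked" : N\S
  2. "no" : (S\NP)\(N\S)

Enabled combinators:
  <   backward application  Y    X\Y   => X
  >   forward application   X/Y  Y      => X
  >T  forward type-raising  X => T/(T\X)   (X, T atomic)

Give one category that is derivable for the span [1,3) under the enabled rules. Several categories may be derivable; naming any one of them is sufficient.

[0,3] S   <
  [0,1] "built" : NP
  [1,3] S\NP   <
    [1,2] "liked" : N\S
    [2,3] "no" : (S\NP)\(N\S)

S\NP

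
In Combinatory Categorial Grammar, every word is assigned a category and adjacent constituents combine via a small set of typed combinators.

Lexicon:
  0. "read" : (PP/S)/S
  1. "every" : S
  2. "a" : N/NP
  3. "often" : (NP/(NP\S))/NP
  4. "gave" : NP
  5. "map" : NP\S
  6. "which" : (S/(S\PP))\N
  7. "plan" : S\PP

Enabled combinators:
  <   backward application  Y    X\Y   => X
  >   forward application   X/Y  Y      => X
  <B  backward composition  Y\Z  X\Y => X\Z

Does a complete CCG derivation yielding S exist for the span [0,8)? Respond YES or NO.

NO

(PP/S)/S S N/NP (NP/(NP\S))/NP NP NP\S (S/(S\PP))\N S\PP
CKY chart[0,8] = {PP}; S ∉ chart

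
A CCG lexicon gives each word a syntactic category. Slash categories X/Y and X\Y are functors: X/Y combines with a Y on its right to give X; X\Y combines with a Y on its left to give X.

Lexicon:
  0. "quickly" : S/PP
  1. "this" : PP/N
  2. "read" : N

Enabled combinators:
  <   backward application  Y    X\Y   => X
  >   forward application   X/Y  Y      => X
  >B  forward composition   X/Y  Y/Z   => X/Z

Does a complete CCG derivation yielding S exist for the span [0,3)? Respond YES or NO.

[0,3] S   >
  [0,1] "quickly" : S/PP
  [1,3] PP   >
    [1,2] "this" : PP/N
    [2,3] "read" : N

YES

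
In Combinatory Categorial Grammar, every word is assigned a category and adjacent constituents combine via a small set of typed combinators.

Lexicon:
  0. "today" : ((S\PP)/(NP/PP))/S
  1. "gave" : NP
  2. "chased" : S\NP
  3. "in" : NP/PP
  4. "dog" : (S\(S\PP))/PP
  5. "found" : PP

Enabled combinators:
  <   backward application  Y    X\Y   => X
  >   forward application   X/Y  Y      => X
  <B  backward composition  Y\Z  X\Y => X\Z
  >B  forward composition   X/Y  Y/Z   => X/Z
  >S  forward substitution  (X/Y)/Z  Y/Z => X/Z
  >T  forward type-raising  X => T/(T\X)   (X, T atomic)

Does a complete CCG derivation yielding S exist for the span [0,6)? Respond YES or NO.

[0,6] S   <
  [0,4] S\PP   >
    [0,3] (S\PP)/(NP/PP)   >
      [0,1] "today" : ((S\PP)/(NP/PP))/S
      [1,3] S   <
        [1,2] "gave" : NP
        [2,3] "chased" : S\NP
    [3,4] "in" : NP/PP
  [4,6] S\(S\PP)   >
    [4,5] "dog" : (S\(S\PP))/PP
    [5,6] "found" : PP

YES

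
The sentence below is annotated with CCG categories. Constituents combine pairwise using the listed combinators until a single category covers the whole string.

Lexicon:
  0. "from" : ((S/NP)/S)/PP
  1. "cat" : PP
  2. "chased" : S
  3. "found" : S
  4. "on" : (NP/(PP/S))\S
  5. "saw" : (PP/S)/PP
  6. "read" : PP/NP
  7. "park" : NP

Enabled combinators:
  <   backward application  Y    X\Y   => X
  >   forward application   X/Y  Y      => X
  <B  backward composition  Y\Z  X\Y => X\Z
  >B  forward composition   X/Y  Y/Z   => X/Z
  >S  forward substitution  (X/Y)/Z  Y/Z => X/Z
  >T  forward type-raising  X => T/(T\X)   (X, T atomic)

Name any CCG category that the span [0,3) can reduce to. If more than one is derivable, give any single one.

[0,8] S   >
  [0,3] S/NP   >
    [0,2] (S/NP)/S   >
      [0,1] "from" : ((S/NP)/S)/PP
      [1,2] "cat" : PP
    [2,3] "chased" : S
  [3,8] NP   >
    [3,5] NP/(PP/S)   <
      [3,4] "found" : S
      [4,5] "on" : (NP/(PP/S))\S
    [5,8] PP/S   >
      [5,6] "saw" : (PP/S)/PP
      [6,8] PP   >
        [6,7] "read" : PP/NP
        [7,8] "park" : NP

S/NP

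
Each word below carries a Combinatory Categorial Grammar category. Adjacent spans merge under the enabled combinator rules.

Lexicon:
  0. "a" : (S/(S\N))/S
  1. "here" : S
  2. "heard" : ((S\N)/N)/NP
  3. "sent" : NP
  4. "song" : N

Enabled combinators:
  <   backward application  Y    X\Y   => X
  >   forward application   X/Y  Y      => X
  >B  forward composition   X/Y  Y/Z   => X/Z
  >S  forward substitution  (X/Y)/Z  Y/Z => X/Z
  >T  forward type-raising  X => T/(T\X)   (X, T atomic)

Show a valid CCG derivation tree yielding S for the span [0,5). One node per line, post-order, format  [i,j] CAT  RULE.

[0,5] S   >
  [0,2] S/(S\N)   >
    [0,1] "a" : (S/(S\N))/S
    [1,2] "here" : S
  [2,5] S\N   >
    [2,4] (S\N)/N   >
      [2,3] "heard" : ((S\N)/N)/NP
      [3,4] "sent" : NP
    [4,5] "song" : N

[0,1] (S/(S\N))/S  lex  "a"
[1,2] S  lex  "here"
[0,2] S/(S\N)  >  k=1
[2,3] ((S\N)/N)/NP  lex  "heard"
[3,4] NP  lex  "sent"
[2,4] (S\N)/N  >  k=3
[4,5] N  lex  "song"
[2,5] S\N  >  k=4
[0,5] S  >  k=2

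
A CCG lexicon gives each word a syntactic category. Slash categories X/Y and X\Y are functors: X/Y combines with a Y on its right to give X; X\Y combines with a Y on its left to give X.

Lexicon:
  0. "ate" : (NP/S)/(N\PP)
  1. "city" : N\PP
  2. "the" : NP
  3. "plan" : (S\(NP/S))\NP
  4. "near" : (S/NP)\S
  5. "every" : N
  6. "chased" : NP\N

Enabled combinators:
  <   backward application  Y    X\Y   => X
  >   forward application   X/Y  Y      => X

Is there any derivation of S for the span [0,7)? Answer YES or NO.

YES

[0,7] S   >
  [0,5] S/NP   <
    [0,4] S   <
      [0,2] NP/S   >
        [0,1] "ate" : (NP/S)/(N\PP)
        [1,2] "city" : N\PP
      [2,4] S\(NP/S)   <
        [2,3] "the" : NP
        [3,4] "plan" : (S\(NP/S))\NP
    [4,5] "near" : (S/NP)\S
  [5,7] NP   <
    [5,6] "every" : N
    [6,7] "chased" : NP\N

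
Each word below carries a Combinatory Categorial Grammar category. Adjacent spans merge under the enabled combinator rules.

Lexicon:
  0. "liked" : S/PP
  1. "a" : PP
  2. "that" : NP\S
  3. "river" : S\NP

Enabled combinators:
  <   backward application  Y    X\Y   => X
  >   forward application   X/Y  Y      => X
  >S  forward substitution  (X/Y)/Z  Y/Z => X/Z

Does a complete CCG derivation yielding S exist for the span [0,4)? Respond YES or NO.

[0,4] S   <
  [0,3] NP   <
    [0,2] S   >
      [0,1] "liked" : S/PP
      [1,2] "a" : PP
    [2,3] "that" : NP\S
  [3,4] "river" : S\NP

YES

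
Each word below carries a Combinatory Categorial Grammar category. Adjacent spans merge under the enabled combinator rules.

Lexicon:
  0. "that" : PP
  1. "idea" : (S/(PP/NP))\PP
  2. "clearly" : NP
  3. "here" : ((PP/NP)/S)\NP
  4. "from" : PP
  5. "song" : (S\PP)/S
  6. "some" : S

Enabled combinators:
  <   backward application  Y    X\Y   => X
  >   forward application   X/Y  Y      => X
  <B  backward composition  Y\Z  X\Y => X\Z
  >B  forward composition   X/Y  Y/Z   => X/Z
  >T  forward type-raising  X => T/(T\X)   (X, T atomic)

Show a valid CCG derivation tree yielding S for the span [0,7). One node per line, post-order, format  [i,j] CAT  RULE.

[0,7] S   >
  [0,2] S/(PP/NP)   <
    [0,1] "that" : PP
    [1,2] "idea" : (S/(PP/NP))\PP
  [2,7] PP/NP   >
    [2,4] (PP/NP)/S   <
      [2,3] "clearly" : NP
      [3,4] "here" : ((PP/NP)/S)\NP
    [4,7] S   >
      [4,5] S/(S\PP)   >T
        [4,5] "from" : PP
      [5,7] S\PP   >
        [5,6] "song" : (S\PP)/S
        [6,7] "some" : S

[0,1] PP  lex  "that"
[1,2] (S/(PP/NP))\PP  lex  "idea"
[0,2] S/(PP/NP)  <  k=1
[2,3] NP  lex  "clearly"
[3,4] ((PP/NP)/S)\NP  lex  "here"
[2,4] (PP/NP)/S  <  k=3
[4,5] PP  lex  "from"
[4,5] S/(S\PP)  >T
[5,6] (S\PP)/S  lex  "song"
[6,7] S  lex  "some"
[5,7] S\PP  >  k=6
[4,7] S  >  k=5
[2,7] PP/NP  >  k=4
[0,7] S  >  k=2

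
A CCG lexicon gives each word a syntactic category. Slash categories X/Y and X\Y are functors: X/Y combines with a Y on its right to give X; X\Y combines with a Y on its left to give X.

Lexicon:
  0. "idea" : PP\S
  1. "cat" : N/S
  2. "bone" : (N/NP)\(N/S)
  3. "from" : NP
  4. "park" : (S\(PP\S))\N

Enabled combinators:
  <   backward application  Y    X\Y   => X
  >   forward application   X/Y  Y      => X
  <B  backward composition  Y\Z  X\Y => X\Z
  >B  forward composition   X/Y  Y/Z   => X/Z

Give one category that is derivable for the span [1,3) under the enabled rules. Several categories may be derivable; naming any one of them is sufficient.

[0,5] S   <
  [0,1] "idea" : PP\S
  [1,5] S\(PP\S)   <
    [1,4] N   >
      [1,3] N/NP   <
        [1,2] "cat" : N/S
        [2,3] "bone" : (N/NP)\(N/S)
      [3,4] "from" : NP
    [4,5] "park" : (S\(PP\S))\N

N/NP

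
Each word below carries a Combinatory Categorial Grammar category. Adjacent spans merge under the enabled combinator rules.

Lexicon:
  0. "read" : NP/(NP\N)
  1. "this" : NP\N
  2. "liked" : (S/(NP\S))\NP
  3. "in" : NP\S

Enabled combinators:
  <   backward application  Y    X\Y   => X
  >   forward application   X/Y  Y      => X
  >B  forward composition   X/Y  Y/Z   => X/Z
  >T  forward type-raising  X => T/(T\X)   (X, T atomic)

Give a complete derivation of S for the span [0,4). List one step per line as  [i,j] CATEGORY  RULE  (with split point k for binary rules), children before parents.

[0,4] S   >
  [0,3] S/(NP\S)   <
    [0,2] NP   >
      [0,1] "read" : NP/(NP\N)
      [1,2] "this" : NP\N
    [2,3] "liked" : (S/(NP\S))\NP
  [3,4] "in" : NP\S

[0,1] NP/(NP\N)  lex  "read"
[1,2] NP\N  lex  "this"
[0,2] NP  >  k=1
[2,3] (S/(NP\S))\NP  lex  "liked"
[0,3] S/(NP\S)  <  k=2
[3,4] NP\S  lex  "in"
[0,4] S  >  k=3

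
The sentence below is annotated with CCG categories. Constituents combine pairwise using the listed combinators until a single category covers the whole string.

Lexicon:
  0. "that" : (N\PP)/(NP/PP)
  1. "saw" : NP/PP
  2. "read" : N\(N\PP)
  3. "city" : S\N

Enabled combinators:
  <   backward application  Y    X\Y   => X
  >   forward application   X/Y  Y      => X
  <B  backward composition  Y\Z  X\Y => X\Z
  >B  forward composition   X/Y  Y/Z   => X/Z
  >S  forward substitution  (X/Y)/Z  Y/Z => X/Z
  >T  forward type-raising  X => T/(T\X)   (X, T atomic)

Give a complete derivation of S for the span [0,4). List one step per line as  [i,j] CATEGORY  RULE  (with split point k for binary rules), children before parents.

[0,4] S   <
  [0,3] N   <
    [0,2] N\PP   >
      [0,1] "that" : (N\PP)/(NP/PP)
      [1,2] "saw" : NP/PP
    [2,3] "read" : N\(N\PP)
  [3,4] "city" : S\N

[0,1] (N\PP)/(NP/PP)  lex  "that"
[1,2] NP/PP  lex  "saw"
[0,2] N\PP  >  k=1
[2,3] N\(N\PP)  lex  "read"
[0,3] N  <  k=2
[3,4] S\N  lex  "city"
[0,4] S  <  k=3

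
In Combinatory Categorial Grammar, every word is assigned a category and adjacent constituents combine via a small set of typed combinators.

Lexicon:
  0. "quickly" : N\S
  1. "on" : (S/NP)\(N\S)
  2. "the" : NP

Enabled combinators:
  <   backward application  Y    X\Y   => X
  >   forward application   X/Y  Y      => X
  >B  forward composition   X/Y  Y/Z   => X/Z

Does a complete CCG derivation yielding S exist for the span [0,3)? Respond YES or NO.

YES

[0,3] S   >
  [0,2] S/NP   <
    [0,1] "quickly" : N\S
    [1,2] "on" : (S/NP)\(N\S)
  [2,3] "the" : NP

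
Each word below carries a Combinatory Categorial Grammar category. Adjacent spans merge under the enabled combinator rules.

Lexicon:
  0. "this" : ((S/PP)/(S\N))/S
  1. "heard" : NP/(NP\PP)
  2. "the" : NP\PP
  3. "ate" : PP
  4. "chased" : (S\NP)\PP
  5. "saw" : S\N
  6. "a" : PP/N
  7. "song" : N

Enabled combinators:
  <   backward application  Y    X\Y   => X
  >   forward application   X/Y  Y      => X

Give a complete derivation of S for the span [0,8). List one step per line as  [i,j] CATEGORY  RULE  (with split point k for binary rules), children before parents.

[0,1] ((S/PP)/(S\N))/S  lex  "this"
[1,2] NP/(NP\PP)  lex  "heard"
[2,3] NP\PP  lex  "the"
[1,3] NP  >  k=2
[3,4] PP  lex  "ate"
[4,5] (S\NP)\PP  lex  "chased"
[3,5] S\NP  <  k=4
[1,5] S  <  k=3
[0,5] (S/PP)/(S\N)  >  k=1
[5,6] S\N  lex  "saw"
[0,6] S/PP  >  k=5
[6,7] PP/N  lex  "a"
[7,8] N  lex  "song"
[6,8] PP  >  k=7
[0,8] S  >  k=6

[0,8] S   >
  [0,6] S/PP   >
    [0,5] (S/PP)/(S\N)   >
      [0,1] "this" : ((S/PP)/(S\N))/S
      [1,5] S   <
        [1,3] NP   >
          [1,2] "heard" : NP/(NP\PP)
          [2,3] "the" : NP\PP
        [3,5] S\NP   <
          [3,4] "ate" : PP
          [4,5] "chased" : (S\NP)\PP
    [5,6] "saw" : S\N
  [6,8] PP   >
    [6,7] "a" : PP/N
    [7,8] "song" : N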